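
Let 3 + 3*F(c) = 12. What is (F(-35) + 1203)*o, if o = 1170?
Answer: 1411020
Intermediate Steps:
F(c) = 3 (F(c) = -1 + (⅓)*12 = -1 + 4 = 3)
(F(-35) + 1203)*o = (3 + 1203)*1170 = 1206*1170 = 1411020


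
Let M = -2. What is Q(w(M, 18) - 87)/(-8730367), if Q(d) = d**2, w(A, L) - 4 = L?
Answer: -4225/8730367 ≈ -0.00048394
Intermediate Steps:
w(A, L) = 4 + L
Q(w(M, 18) - 87)/(-8730367) = ((4 + 18) - 87)**2/(-8730367) = (22 - 87)**2*(-1/8730367) = (-65)**2*(-1/8730367) = 4225*(-1/8730367) = -4225/8730367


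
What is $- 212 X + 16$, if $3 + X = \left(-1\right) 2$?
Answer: $1076$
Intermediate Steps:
$X = -5$ ($X = -3 - 2 = -5$)
$- 212 X + 16 = \left(-212\right) \left(-5\right) + 16 = 1060 + 16 = 1076$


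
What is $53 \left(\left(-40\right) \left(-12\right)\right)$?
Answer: $25440$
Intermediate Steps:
$53 \left(\left(-40\right) \left(-12\right)\right) = 53 \cdot 480 = 25440$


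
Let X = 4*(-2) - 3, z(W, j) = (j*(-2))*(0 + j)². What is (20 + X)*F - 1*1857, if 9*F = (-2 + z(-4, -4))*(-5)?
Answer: -2487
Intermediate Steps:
z(W, j) = -2*j³ (z(W, j) = (-2*j)*j² = -2*j³)
X = -11 (X = -8 - 3 = -11)
F = -70 (F = ((-2 - 2*(-4)³)*(-5))/9 = ((-2 - 2*(-64))*(-5))/9 = ((-2 + 128)*(-5))/9 = (126*(-5))/9 = (⅑)*(-630) = -70)
(20 + X)*F - 1*1857 = (20 - 11)*(-70) - 1*1857 = 9*(-70) - 1857 = -630 - 1857 = -2487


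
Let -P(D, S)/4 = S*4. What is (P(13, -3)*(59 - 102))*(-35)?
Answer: 72240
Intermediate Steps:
P(D, S) = -16*S (P(D, S) = -4*S*4 = -16*S)
(P(13, -3)*(59 - 102))*(-35) = ((-16*(-3))*(59 - 102))*(-35) = (48*(-43))*(-35) = -2064*(-35) = 72240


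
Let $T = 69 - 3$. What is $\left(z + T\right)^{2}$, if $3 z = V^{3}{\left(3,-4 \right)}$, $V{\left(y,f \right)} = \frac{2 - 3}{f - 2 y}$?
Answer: $\frac{39204396001}{9000000} \approx 4356.0$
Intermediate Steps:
$V{\left(y,f \right)} = - \frac{1}{f - 2 y}$
$z = \frac{1}{3000}$ ($z = \frac{\left(\frac{1}{\left(-1\right) \left(-4\right) + 2 \cdot 3}\right)^{3}}{3} = \frac{\left(\frac{1}{4 + 6}\right)^{3}}{3} = \frac{\left(\frac{1}{10}\right)^{3}}{3} = \frac{1}{3 \cdot 1000} = \frac{1}{3} \cdot \frac{1}{1000} = \frac{1}{3000} \approx 0.00033333$)
$T = 66$ ($T = 69 - 3 = 66$)
$\left(z + T\right)^{2} = \left(\frac{1}{3000} + 66\right)^{2} = \left(\frac{198001}{3000}\right)^{2} = \frac{39204396001}{9000000}$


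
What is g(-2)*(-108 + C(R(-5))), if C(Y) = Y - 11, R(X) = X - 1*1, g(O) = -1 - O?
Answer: -125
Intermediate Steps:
R(X) = -1 + X (R(X) = X - 1 = -1 + X)
C(Y) = -11 + Y
g(-2)*(-108 + C(R(-5))) = (-1 - 1*(-2))*(-108 + (-11 + (-1 - 5))) = (-1 + 2)*(-108 + (-11 - 6)) = 1*(-108 - 17) = 1*(-125) = -125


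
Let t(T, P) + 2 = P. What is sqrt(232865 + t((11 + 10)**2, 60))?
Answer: sqrt(232923) ≈ 482.62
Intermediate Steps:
t(T, P) = -2 + P
sqrt(232865 + t((11 + 10)**2, 60)) = sqrt(232865 + (-2 + 60)) = sqrt(232865 + 58) = sqrt(232923)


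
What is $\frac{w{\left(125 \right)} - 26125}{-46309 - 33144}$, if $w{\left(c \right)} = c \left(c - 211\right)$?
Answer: $\frac{36875}{79453} \approx 0.46411$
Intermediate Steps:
$w{\left(c \right)} = c \left(-211 + c\right)$
$\frac{w{\left(125 \right)} - 26125}{-46309 - 33144} = \frac{125 \left(-211 + 125\right) - 26125}{-46309 - 33144} = \frac{125 \left(-86\right) - 26125}{-79453} = \left(-10750 - 26125\right) \left(- \frac{1}{79453}\right) = \left(-36875\right) \left(- \frac{1}{79453}\right) = \frac{36875}{79453}$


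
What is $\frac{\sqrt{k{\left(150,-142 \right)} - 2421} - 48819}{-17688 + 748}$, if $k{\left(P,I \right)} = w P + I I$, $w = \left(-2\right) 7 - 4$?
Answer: $\frac{48819}{16940} - \frac{\sqrt{307}}{2420} \approx 2.8746$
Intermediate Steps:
$w = -18$ ($w = -14 - 4 = -18$)
$k{\left(P,I \right)} = I^{2} - 18 P$ ($k{\left(P,I \right)} = - 18 P + I I = - 18 P + I^{2} = I^{2} - 18 P$)
$\frac{\sqrt{k{\left(150,-142 \right)} - 2421} - 48819}{-17688 + 748} = \frac{\sqrt{\left(\left(-142\right)^{2} - 2700\right) - 2421} - 48819}{-17688 + 748} = \frac{\sqrt{\left(20164 - 2700\right) - 2421} - 48819}{-16940} = \left(\sqrt{17464 - 2421} - 48819\right) \left(- \frac{1}{16940}\right) = \left(\sqrt{15043} - 48819\right) \left(- \frac{1}{16940}\right) = \left(7 \sqrt{307} - 48819\right) \left(- \frac{1}{16940}\right) = \left(-48819 + 7 \sqrt{307}\right) \left(- \frac{1}{16940}\right) = \frac{48819}{16940} - \frac{\sqrt{307}}{2420}$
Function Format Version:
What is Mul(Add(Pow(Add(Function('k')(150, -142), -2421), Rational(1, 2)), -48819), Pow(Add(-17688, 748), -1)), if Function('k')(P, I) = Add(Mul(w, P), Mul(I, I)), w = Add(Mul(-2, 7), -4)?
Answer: Add(Rational(48819, 16940), Mul(Rational(-1, 2420), Pow(307, Rational(1, 2)))) ≈ 2.8746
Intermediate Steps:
w = -18 (w = Add(-14, -4) = -18)
Function('k')(P, I) = Add(Pow(I, 2), Mul(-18, P)) (Function('k')(P, I) = Add(Mul(-18, P), Mul(I, I)) = Add(Mul(-18, P), Pow(I, 2)) = Add(Pow(I, 2), Mul(-18, P)))
Mul(Add(Pow(Add(Function('k')(150, -142), -2421), Rational(1, 2)), -48819), Pow(Add(-17688, 748), -1)) = Mul(Add(Pow(Add(Add(Pow(-142, 2), Mul(-18, 150)), -2421), Rational(1, 2)), -48819), Pow(Add(-17688, 748), -1)) = Mul(Add(Pow(Add(Add(20164, -2700), -2421), Rational(1, 2)), -48819), Pow(-16940, -1)) = Mul(Add(Pow(Add(17464, -2421), Rational(1, 2)), -48819), Rational(-1, 16940)) = Mul(Add(Pow(15043, Rational(1, 2)), -48819), Rational(-1, 16940)) = Mul(Add(Mul(7, Pow(307, Rational(1, 2))), -48819), Rational(-1, 16940)) = Mul(Add(-48819, Mul(7, Pow(307, Rational(1, 2)))), Rational(-1, 16940)) = Add(Rational(48819, 16940), Mul(Rational(-1, 2420), Pow(307, Rational(1, 2))))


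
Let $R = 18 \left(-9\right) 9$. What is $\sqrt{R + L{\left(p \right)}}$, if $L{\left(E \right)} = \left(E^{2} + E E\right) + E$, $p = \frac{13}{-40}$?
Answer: $\frac{i \sqrt{2332982}}{40} \approx 38.185 i$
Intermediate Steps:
$p = - \frac{13}{40}$ ($p = 13 \left(- \frac{1}{40}\right) = - \frac{13}{40} \approx -0.325$)
$L{\left(E \right)} = E + 2 E^{2}$ ($L{\left(E \right)} = \left(E^{2} + E^{2}\right) + E = 2 E^{2} + E = E + 2 E^{2}$)
$R = -1458$ ($R = \left(-162\right) 9 = -1458$)
$\sqrt{R + L{\left(p \right)}} = \sqrt{-1458 - \frac{13 \left(1 + 2 \left(- \frac{13}{40}\right)\right)}{40}} = \sqrt{-1458 - \frac{13 \left(1 - \frac{13}{20}\right)}{40}} = \sqrt{-1458 - \frac{91}{800}} = \sqrt{- \frac{1166491}{800}} = \frac{i \sqrt{2332982}}{40}$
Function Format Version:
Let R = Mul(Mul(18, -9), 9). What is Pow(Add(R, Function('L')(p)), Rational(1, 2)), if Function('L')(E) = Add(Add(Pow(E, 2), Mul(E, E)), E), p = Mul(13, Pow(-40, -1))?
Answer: Mul(Rational(1, 40), I, Pow(2332982, Rational(1, 2))) ≈ Mul(38.185, I)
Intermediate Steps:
p = Rational(-13, 40) (p = Mul(13, Rational(-1, 40)) = Rational(-13, 40) ≈ -0.32500)
Function('L')(E) = Add(E, Mul(2, Pow(E, 2))) (Function('L')(E) = Add(Add(Pow(E, 2), Pow(E, 2)), E) = Add(Mul(2, Pow(E, 2)), E) = Add(E, Mul(2, Pow(E, 2))))
R = -1458 (R = Mul(-162, 9) = -1458)
Pow(Add(R, Function('L')(p)), Rational(1, 2)) = Pow(Add(-1458, Mul(Rational(-13, 40), Add(1, Mul(2, Rational(-13, 40))))), Rational(1, 2)) = Pow(Add(-1458, Mul(Rational(-13, 40), Add(1, Rational(-13, 20)))), Rational(1, 2)) = Pow(Add(-1458, Mul(Rational(-13, 40), Rational(7, 20))), Rational(1, 2)) = Pow(Add(-1458, Rational(-91, 800)), Rational(1, 2)) = Pow(Rational(-1166491, 800), Rational(1, 2)) = Mul(Rational(1, 40), I, Pow(2332982, Rational(1, 2)))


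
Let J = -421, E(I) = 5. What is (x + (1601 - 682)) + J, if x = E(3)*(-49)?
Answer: 253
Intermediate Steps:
x = -245 (x = 5*(-49) = -245)
(x + (1601 - 682)) + J = (-245 + (1601 - 682)) - 421 = (-245 + 919) - 421 = 674 - 421 = 253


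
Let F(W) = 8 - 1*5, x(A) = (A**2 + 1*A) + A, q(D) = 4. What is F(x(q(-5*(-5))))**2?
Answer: 9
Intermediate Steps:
x(A) = A**2 + 2*A (x(A) = (A**2 + A) + A = (A + A**2) + A = A**2 + 2*A)
F(W) = 3 (F(W) = 8 - 5 = 3)
F(x(q(-5*(-5))))**2 = 3**2 = 9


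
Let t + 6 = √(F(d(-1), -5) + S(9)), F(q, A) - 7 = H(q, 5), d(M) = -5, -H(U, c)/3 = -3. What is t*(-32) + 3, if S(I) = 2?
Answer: 195 - 96*√2 ≈ 59.235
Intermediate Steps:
H(U, c) = 9 (H(U, c) = -3*(-3) = 9)
F(q, A) = 16 (F(q, A) = 7 + 9 = 16)
t = -6 + 3*√2 (t = -6 + √(16 + 2) = -6 + √18 = -6 + 3*√2 ≈ -1.7574)
t*(-32) + 3 = (-6 + 3*√2)*(-32) + 3 = (192 - 96*√2) + 3 = 195 - 96*√2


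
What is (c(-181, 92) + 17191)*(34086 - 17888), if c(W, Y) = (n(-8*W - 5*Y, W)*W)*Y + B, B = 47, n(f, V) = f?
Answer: -266213125724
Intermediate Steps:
c(W, Y) = 47 + W*Y*(-8*W - 5*Y) (c(W, Y) = ((-8*W - 5*Y)*W)*Y + 47 = (W*(-8*W - 5*Y))*Y + 47 = W*Y*(-8*W - 5*Y) + 47 = 47 + W*Y*(-8*W - 5*Y))
(c(-181, 92) + 17191)*(34086 - 17888) = ((47 - 1*(-181)*92*(5*92 + 8*(-181))) + 17191)*(34086 - 17888) = ((47 - 1*(-181)*92*(460 - 1448)) + 17191)*16198 = ((47 - 1*(-181)*92*(-988)) + 17191)*16198 = ((47 - 16452176) + 17191)*16198 = (-16452129 + 17191)*16198 = -16434938*16198 = -266213125724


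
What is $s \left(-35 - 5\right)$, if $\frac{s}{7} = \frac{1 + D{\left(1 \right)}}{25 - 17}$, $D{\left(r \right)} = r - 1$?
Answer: $-35$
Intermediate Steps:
$D{\left(r \right)} = -1 + r$ ($D{\left(r \right)} = r - 1 = -1 + r$)
$s = \frac{7}{8}$ ($s = 7 \frac{1 + \left(-1 + 1\right)}{25 - 17} = 7 \frac{1 + 0}{8} = 7 \cdot 1 \cdot \frac{1}{8} = 7 \cdot \frac{1}{8} = \frac{7}{8} \approx 0.875$)
$s \left(-35 - 5\right) = \frac{7 \left(-35 - 5\right)}{8} = \frac{7}{8} \left(-40\right) = -35$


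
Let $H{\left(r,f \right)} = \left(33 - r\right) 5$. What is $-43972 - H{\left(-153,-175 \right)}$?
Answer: $-44902$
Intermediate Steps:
$H{\left(r,f \right)} = 165 - 5 r$
$-43972 - H{\left(-153,-175 \right)} = -43972 - \left(165 - -765\right) = -43972 - \left(165 + 765\right) = -43972 - 930 = -44902$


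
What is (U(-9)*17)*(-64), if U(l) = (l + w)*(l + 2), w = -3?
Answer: -91392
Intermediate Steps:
U(l) = (-3 + l)*(2 + l) (U(l) = (l - 3)*(l + 2) = (-3 + l)*(2 + l))
(U(-9)*17)*(-64) = ((-6 + (-9)² - 1*(-9))*17)*(-64) = ((-6 + 81 + 9)*17)*(-64) = (84*17)*(-64) = 1428*(-64) = -91392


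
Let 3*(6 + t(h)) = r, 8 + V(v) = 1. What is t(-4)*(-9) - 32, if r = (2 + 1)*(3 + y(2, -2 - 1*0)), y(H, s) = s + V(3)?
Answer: 76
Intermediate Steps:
V(v) = -7 (V(v) = -8 + 1 = -7)
y(H, s) = -7 + s (y(H, s) = s - 7 = -7 + s)
r = -18 (r = (2 + 1)*(3 + (-7 + (-2 - 1*0))) = 3*(3 + (-7 + (-2 + 0))) = 3*(3 + (-7 - 2)) = 3*(3 - 9) = 3*(-6) = -18)
t(h) = -12 (t(h) = -6 + (1/3)*(-18) = -6 - 6 = -12)
t(-4)*(-9) - 32 = -12*(-9) - 32 = 108 - 32 = 76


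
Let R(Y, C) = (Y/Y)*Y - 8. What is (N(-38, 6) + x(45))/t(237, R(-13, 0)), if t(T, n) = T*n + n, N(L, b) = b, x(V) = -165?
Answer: 53/1666 ≈ 0.031813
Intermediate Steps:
R(Y, C) = -8 + Y (R(Y, C) = 1*Y - 8 = Y - 8 = -8 + Y)
t(T, n) = n + T*n
(N(-38, 6) + x(45))/t(237, R(-13, 0)) = (6 - 165)/(((-8 - 13)*(1 + 237))) = -159/((-21*238)) = -159/(-4998) = -159*(-1/4998) = 53/1666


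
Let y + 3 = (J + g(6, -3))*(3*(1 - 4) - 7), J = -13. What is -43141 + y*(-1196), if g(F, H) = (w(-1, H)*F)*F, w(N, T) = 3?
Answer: 1778367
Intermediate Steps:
g(F, H) = 3*F² (g(F, H) = (3*F)*F = 3*F²)
y = -1523 (y = -3 + (-13 + 3*6²)*(3*(1 - 4) - 7) = -3 + (-13 + 3*36)*(3*(-3) - 7) = -3 + (-13 + 108)*(-9 - 7) = -3 + 95*(-16) = -3 - 1520 = -1523)
-43141 + y*(-1196) = -43141 - 1523*(-1196) = -43141 + 1821508 = 1778367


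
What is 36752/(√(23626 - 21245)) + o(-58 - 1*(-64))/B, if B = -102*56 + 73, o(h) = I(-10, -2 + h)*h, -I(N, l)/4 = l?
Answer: 96/5639 + 36752*√2381/2381 ≈ 753.20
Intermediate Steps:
I(N, l) = -4*l
o(h) = h*(8 - 4*h) (o(h) = (-4*(-2 + h))*h = (8 - 4*h)*h = h*(8 - 4*h))
B = -5639 (B = -5712 + 73 = -5639)
36752/(√(23626 - 21245)) + o(-58 - 1*(-64))/B = 36752/(√(23626 - 21245)) + (4*(-58 - 1*(-64))*(2 - (-58 - 1*(-64))))/(-5639) = 36752/(√2381) + (4*(-58 + 64)*(2 - (-58 + 64)))*(-1/5639) = 36752*(√2381/2381) + (4*6*(2 - 1*6))*(-1/5639) = 36752*√2381/2381 + (4*6*(2 - 6))*(-1/5639) = 36752*√2381/2381 + (4*6*(-4))*(-1/5639) = 36752*√2381/2381 - 96*(-1/5639) = 36752*√2381/2381 + 96/5639 = 96/5639 + 36752*√2381/2381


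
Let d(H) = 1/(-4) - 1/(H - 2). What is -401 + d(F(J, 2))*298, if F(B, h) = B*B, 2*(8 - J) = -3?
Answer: -338087/706 ≈ -478.88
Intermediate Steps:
J = 19/2 (J = 8 - 1/2*(-3) = 8 + 3/2 = 19/2 ≈ 9.5000)
F(B, h) = B**2
d(H) = -1/4 - 1/(-2 + H)
-401 + d(F(J, 2))*298 = -401 + ((-2 - (19/2)**2)/(4*(-2 + (19/2)**2)))*298 = -401 + ((-2 - 1*361/4)/(4*(-2 + 361/4)))*298 = -401 + ((-2 - 361/4)/(4*(353/4)))*298 = -401 + ((1/4)*(4/353)*(-369/4))*298 = -401 - 369/1412*298 = -401 - 54981/706 = -338087/706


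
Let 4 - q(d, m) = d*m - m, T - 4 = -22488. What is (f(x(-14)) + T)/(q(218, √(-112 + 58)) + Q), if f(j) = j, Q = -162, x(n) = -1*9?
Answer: 1776947/1283885 - 14642943*I*√6/2567770 ≈ 1.384 - 13.968*I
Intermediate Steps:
x(n) = -9
T = -22484 (T = 4 - 22488 = -22484)
q(d, m) = 4 + m - d*m (q(d, m) = 4 - (d*m - m) = 4 - (-m + d*m) = 4 + (m - d*m) = 4 + m - d*m)
(f(x(-14)) + T)/(q(218, √(-112 + 58)) + Q) = (-9 - 22484)/((4 + √(-112 + 58) - 1*218*√(-112 + 58)) - 162) = -22493/((4 + √(-54) - 1*218*√(-54)) - 162) = -22493/((4 + 3*I*√6 - 1*218*3*I*√6) - 162) = -22493/((4 + 3*I*√6 - 654*I*√6) - 162) = -22493/((4 - 651*I*√6) - 162) = -22493/(-158 - 651*I*√6)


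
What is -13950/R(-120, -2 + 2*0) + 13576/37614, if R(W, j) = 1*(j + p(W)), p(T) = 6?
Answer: -131165249/37614 ≈ -3487.1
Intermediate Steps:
R(W, j) = 6 + j (R(W, j) = 1*(j + 6) = 1*(6 + j) = 6 + j)
-13950/R(-120, -2 + 2*0) + 13576/37614 = -13950/(6 + (-2 + 2*0)) + 13576/37614 = -13950/(6 + (-2 + 0)) + 13576*(1/37614) = -13950/(6 - 2) + 6788/18807 = -13950/4 + 6788/18807 = -13950*¼ + 6788/18807 = -6975/2 + 6788/18807 = -131165249/37614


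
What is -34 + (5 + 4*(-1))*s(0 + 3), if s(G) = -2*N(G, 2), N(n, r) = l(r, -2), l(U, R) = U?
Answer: -38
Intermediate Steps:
N(n, r) = r
s(G) = -4 (s(G) = -2*2 = -4)
-34 + (5 + 4*(-1))*s(0 + 3) = -34 + (5 + 4*(-1))*(-4) = -34 + (5 - 4)*(-4) = -34 + 1*(-4) = -34 - 4 = -38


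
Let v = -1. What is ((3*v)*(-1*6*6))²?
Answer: 11664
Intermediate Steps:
((3*v)*(-1*6*6))² = ((3*(-1))*(-1*6*6))² = (-(-18)*6)² = (-3*(-36))² = 108² = 11664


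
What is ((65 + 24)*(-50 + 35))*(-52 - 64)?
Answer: 154860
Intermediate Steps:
((65 + 24)*(-50 + 35))*(-52 - 64) = (89*(-15))*(-116) = -1335*(-116) = 154860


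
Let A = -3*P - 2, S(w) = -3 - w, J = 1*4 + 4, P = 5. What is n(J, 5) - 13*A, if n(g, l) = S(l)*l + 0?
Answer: 181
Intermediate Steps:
J = 8 (J = 4 + 4 = 8)
n(g, l) = l*(-3 - l) (n(g, l) = (-3 - l)*l + 0 = l*(-3 - l) + 0 = l*(-3 - l))
A = -17 (A = -3*5 - 2 = -15 - 2 = -17)
n(J, 5) - 13*A = -1*5*(3 + 5) - 13*(-17) = -1*5*8 + 221 = -40 + 221 = 181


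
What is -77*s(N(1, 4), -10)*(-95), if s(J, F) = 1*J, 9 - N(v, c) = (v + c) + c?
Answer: 0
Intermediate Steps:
N(v, c) = 9 - v - 2*c (N(v, c) = 9 - ((v + c) + c) = 9 - ((c + v) + c) = 9 - (v + 2*c) = 9 + (-v - 2*c) = 9 - v - 2*c)
s(J, F) = J
-77*s(N(1, 4), -10)*(-95) = -77*(9 - 1*1 - 2*4)*(-95) = -77*(9 - 1 - 8)*(-95) = -77*0*(-95) = 0*(-95) = 0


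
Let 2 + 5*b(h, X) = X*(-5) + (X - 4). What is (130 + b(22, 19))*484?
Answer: 274912/5 ≈ 54982.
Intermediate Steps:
b(h, X) = -6/5 - 4*X/5 (b(h, X) = -2/5 + (X*(-5) + (X - 4))/5 = -2/5 + (-5*X + (-4 + X))/5 = -2/5 + (-4 - 4*X)/5 = -2/5 + (-4/5 - 4*X/5) = -6/5 - 4*X/5)
(130 + b(22, 19))*484 = (130 + (-6/5 - 4/5*19))*484 = (130 + (-6/5 - 76/5))*484 = (130 - 82/5)*484 = (568/5)*484 = 274912/5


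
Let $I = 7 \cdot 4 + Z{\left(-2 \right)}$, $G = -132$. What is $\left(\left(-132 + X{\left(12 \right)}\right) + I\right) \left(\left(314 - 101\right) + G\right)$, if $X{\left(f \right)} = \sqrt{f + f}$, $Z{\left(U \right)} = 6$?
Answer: $-7938 + 162 \sqrt{6} \approx -7541.2$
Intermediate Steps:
$X{\left(f \right)} = \sqrt{2} \sqrt{f}$ ($X{\left(f \right)} = \sqrt{2 f} = \sqrt{2} \sqrt{f}$)
$I = 34$ ($I = 7 \cdot 4 + 6 = 28 + 6 = 34$)
$\left(\left(-132 + X{\left(12 \right)}\right) + I\right) \left(\left(314 - 101\right) + G\right) = \left(\left(-132 + \sqrt{2} \sqrt{12}\right) + 34\right) \left(\left(314 - 101\right) - 132\right) = \left(\left(-132 + \sqrt{2} \cdot 2 \sqrt{3}\right) + 34\right) \left(213 - 132\right) = \left(\left(-132 + 2 \sqrt{6}\right) + 34\right) 81 = \left(-98 + 2 \sqrt{6}\right) 81 = -7938 + 162 \sqrt{6}$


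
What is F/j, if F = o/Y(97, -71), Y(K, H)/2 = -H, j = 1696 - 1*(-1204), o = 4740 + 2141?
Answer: 6881/411800 ≈ 0.016710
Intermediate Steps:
o = 6881
j = 2900 (j = 1696 + 1204 = 2900)
Y(K, H) = -2*H (Y(K, H) = 2*(-H) = -2*H)
F = 6881/142 (F = 6881/((-2*(-71))) = 6881/142 ≈ 48.458)
F/j = (6881/142)/2900 = (6881/142)*(1/2900) = 6881/411800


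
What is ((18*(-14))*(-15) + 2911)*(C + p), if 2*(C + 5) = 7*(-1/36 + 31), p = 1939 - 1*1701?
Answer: 164471471/72 ≈ 2.2843e+6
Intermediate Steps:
p = 238 (p = 1939 - 1701 = 238)
C = 7445/72 (C = -5 + (7*(-1/36 + 31))/2 = -5 + (7*(1115/36))/2 = -5 + (½)*(7805/36) = -5 + 7805/72 = 7445/72 ≈ 103.40)
((18*(-14))*(-15) + 2911)*(C + p) = ((18*(-14))*(-15) + 2911)*(7445/72 + 238) = (-252*(-15) + 2911)*(24581/72) = (3780 + 2911)*(24581/72) = 6691*(24581/72) = 164471471/72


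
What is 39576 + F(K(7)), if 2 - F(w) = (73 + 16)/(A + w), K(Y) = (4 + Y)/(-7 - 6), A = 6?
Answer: 2650569/67 ≈ 39561.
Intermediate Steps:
K(Y) = -4/13 - Y/13 (K(Y) = (4 + Y)/(-13) = (4 + Y)*(-1/13) = -4/13 - Y/13)
F(w) = 2 - 89/(6 + w) (F(w) = 2 - (73 + 16)/(6 + w) = 2 - 89/(6 + w))
39576 + F(K(7)) = 39576 + (-77 + 2*(-4/13 - 1/13*7))/(6 + (-4/13 - 1/13*7)) = 39576 + (-77 + 2*(-4/13 - 7/13))/(6 + (-4/13 - 7/13)) = 39576 + (-77 + 2*(-11/13))/(6 - 11/13) = 39576 + (-77 - 22/13)/(67/13) = 39576 + (13/67)*(-1023/13) = 39576 - 1023/67 = 2650569/67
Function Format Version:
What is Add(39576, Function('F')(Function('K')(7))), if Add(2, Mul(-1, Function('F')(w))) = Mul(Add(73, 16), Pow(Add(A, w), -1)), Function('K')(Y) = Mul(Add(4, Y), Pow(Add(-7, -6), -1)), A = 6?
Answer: Rational(2650569, 67) ≈ 39561.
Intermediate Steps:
Function('K')(Y) = Add(Rational(-4, 13), Mul(Rational(-1, 13), Y)) (Function('K')(Y) = Mul(Add(4, Y), Pow(-13, -1)) = Mul(Add(4, Y), Rational(-1, 13)) = Add(Rational(-4, 13), Mul(Rational(-1, 13), Y)))
Function('F')(w) = Add(2, Mul(-89, Pow(Add(6, w), -1))) (Function('F')(w) = Add(2, Mul(-1, Mul(Add(73, 16), Pow(Add(6, w), -1)))) = Add(2, Mul(-1, Mul(89, Pow(Add(6, w), -1)))) = Add(2, Mul(-89, Pow(Add(6, w), -1))))
Add(39576, Function('F')(Function('K')(7))) = Add(39576, Mul(Pow(Add(6, Add(Rational(-4, 13), Mul(Rational(-1, 13), 7))), -1), Add(-77, Mul(2, Add(Rational(-4, 13), Mul(Rational(-1, 13), 7)))))) = Add(39576, Mul(Pow(Add(6, Add(Rational(-4, 13), Rational(-7, 13))), -1), Add(-77, Mul(2, Add(Rational(-4, 13), Rational(-7, 13)))))) = Add(39576, Mul(Pow(Add(6, Rational(-11, 13)), -1), Add(-77, Mul(2, Rational(-11, 13))))) = Add(39576, Mul(Pow(Rational(67, 13), -1), Add(-77, Rational(-22, 13)))) = Add(39576, Mul(Rational(13, 67), Rational(-1023, 13))) = Add(39576, Rational(-1023, 67)) = Rational(2650569, 67)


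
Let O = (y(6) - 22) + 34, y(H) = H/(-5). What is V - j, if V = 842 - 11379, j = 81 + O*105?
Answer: -11752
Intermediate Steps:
y(H) = -H/5 (y(H) = H*(-⅕) = -H/5)
O = 54/5 (O = (-⅕*6 - 22) + 34 = (-6/5 - 22) + 34 = -116/5 + 34 = 54/5 ≈ 10.800)
j = 1215 (j = 81 + (54/5)*105 = 81 + 1134 = 1215)
V = -10537
V - j = -10537 - 1*1215 = -10537 - 1215 = -11752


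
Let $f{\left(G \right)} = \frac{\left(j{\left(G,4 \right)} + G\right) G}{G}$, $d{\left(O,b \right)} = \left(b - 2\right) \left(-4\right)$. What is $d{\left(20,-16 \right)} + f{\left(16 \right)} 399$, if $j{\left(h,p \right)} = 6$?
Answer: $8850$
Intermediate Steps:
$d{\left(O,b \right)} = 8 - 4 b$ ($d{\left(O,b \right)} = \left(-2 + b\right) \left(-4\right) = 8 - 4 b$)
$f{\left(G \right)} = 6 + G$ ($f{\left(G \right)} = \frac{\left(6 + G\right) G}{G} = \frac{G \left(6 + G\right)}{G} = 6 + G$)
$d{\left(20,-16 \right)} + f{\left(16 \right)} 399 = \left(8 - -64\right) + \left(6 + 16\right) 399 = \left(8 + 64\right) + 22 \cdot 399 = 72 + 8778 = 8850$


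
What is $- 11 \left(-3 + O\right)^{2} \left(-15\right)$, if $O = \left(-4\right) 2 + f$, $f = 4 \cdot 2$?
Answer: $1485$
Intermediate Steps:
$f = 8$
$O = 0$ ($O = \left(-4\right) 2 + 8 = -8 + 8 = 0$)
$- 11 \left(-3 + O\right)^{2} \left(-15\right) = - 11 \left(-3 + 0\right)^{2} \left(-15\right) = - 11 \left(-3\right)^{2} \left(-15\right) = \left(-11\right) 9 \left(-15\right) = \left(-99\right) \left(-15\right) = 1485$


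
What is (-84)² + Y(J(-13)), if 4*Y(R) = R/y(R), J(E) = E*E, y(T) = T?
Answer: 28225/4 ≈ 7056.3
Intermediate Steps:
J(E) = E²
Y(R) = ¼ (Y(R) = (R/R)/4 = (¼)*1 = ¼)
(-84)² + Y(J(-13)) = (-84)² + ¼ = 7056 + ¼ = 28225/4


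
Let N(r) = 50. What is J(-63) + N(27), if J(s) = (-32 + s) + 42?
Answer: -3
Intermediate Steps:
J(s) = 10 + s
J(-63) + N(27) = (10 - 63) + 50 = -53 + 50 = -3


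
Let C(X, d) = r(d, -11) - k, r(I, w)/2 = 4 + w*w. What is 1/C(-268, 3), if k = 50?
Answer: 1/200 ≈ 0.0050000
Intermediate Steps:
r(I, w) = 8 + 2*w² (r(I, w) = 2*(4 + w*w) = 2*(4 + w²) = 8 + 2*w²)
C(X, d) = 200 (C(X, d) = (8 + 2*(-11)²) - 1*50 = (8 + 2*121) - 50 = (8 + 242) - 50 = 250 - 50 = 200)
1/C(-268, 3) = 1/200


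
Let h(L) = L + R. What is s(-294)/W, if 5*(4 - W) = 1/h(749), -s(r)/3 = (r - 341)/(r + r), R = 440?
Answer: -3775075/4660684 ≈ -0.80998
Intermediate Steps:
h(L) = 440 + L (h(L) = L + 440 = 440 + L)
s(r) = -3*(-341 + r)/(2*r) (s(r) = -3*(r - 341)/(r + r) = -3*(-341 + r)/(2*r))
W = 23779/5945 (W = 4 - 1/(5*(440 + 749)) = 4 - ⅕/1189 = 4 - ⅕*1/1189 = 4 - 1/5945 = 23779/5945 ≈ 3.9998)
s(-294)/W = ((3/2)*(341 - 1*(-294))/(-294))/(23779/5945) = ((3/2)*(-1/294)*(341 + 294))*(5945/23779) = ((3/2)*(-1/294)*635)*(5945/23779) = -635/196*5945/23779 = -3775075/4660684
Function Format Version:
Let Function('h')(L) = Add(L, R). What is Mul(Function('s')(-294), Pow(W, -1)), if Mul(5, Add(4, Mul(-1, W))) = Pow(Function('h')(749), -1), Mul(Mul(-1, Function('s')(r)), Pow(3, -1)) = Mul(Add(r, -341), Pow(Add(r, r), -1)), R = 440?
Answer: Rational(-3775075, 4660684) ≈ -0.80998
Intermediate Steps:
Function('h')(L) = Add(440, L) (Function('h')(L) = Add(L, 440) = Add(440, L))
Function('s')(r) = Mul(Rational(-3, 2), Pow(r, -1), Add(-341, r)) (Function('s')(r) = Mul(-3, Mul(Add(r, -341), Pow(Add(r, r), -1))) = Mul(-3, Mul(Add(-341, r), Pow(Mul(2, r), -1))) = Mul(-3, Mul(Add(-341, r), Mul(Rational(1, 2), Pow(r, -1)))) = Mul(-3, Mul(Rational(1, 2), Pow(r, -1), Add(-341, r))) = Mul(Rational(-3, 2), Pow(r, -1), Add(-341, r)))
W = Rational(23779, 5945) (W = Add(4, Mul(Rational(-1, 5), Pow(Add(440, 749), -1))) = Add(4, Mul(Rational(-1, 5), Pow(1189, -1))) = Add(4, Mul(Rational(-1, 5), Rational(1, 1189))) = Add(4, Rational(-1, 5945)) = Rational(23779, 5945) ≈ 3.9998)
Mul(Function('s')(-294), Pow(W, -1)) = Mul(Mul(Rational(3, 2), Pow(-294, -1), Add(341, Mul(-1, -294))), Pow(Rational(23779, 5945), -1)) = Mul(Mul(Rational(3, 2), Rational(-1, 294), Add(341, 294)), Rational(5945, 23779)) = Mul(Mul(Rational(3, 2), Rational(-1, 294), 635), Rational(5945, 23779)) = Mul(Rational(-635, 196), Rational(5945, 23779)) = Rational(-3775075, 4660684)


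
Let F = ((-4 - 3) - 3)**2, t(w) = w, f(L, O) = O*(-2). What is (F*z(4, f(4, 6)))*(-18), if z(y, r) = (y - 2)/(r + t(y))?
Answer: 450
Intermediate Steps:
f(L, O) = -2*O
z(y, r) = (-2 + y)/(r + y) (z(y, r) = (y - 2)/(r + y) = (-2 + y)/(r + y))
F = 100 (F = (-7 - 3)**2 = (-10)**2 = 100)
(F*z(4, f(4, 6)))*(-18) = (100*((-2 + 4)/(-2*6 + 4)))*(-18) = (100*(2/(-12 + 4)))*(-18) = (100*(2/(-8)))*(-18) = (100*(-1/8*2))*(-18) = (100*(-1/4))*(-18) = -25*(-18) = 450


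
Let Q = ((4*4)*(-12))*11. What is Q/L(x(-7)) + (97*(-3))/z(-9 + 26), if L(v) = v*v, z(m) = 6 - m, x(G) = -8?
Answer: -72/11 ≈ -6.5455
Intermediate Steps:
L(v) = v²
Q = -2112 (Q = (16*(-12))*11 = -192*11 = -2112)
Q/L(x(-7)) + (97*(-3))/z(-9 + 26) = -2112/((-8)²) + (97*(-3))/(6 - (-9 + 26)) = -2112/64 - 291/(6 - 1*17) = -2112*1/64 - 291/(6 - 17) = -33 - 291/(-11) = -33 - 291*(-1/11) = -33 + 291/11 = -72/11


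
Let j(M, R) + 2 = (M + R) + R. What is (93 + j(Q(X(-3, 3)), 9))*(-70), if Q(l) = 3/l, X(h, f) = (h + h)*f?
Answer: -22855/3 ≈ -7618.3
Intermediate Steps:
X(h, f) = 2*f*h (X(h, f) = (2*h)*f = 2*f*h)
j(M, R) = -2 + M + 2*R (j(M, R) = -2 + ((M + R) + R) = -2 + (M + 2*R) = -2 + M + 2*R)
(93 + j(Q(X(-3, 3)), 9))*(-70) = (93 + (-2 + 3/((2*3*(-3))) + 2*9))*(-70) = (93 + (-2 + 3/(-18) + 18))*(-70) = (93 + (-2 + 3*(-1/18) + 18))*(-70) = (93 + (-2 - 1/6 + 18))*(-70) = (93 + 95/6)*(-70) = (653/6)*(-70) = -22855/3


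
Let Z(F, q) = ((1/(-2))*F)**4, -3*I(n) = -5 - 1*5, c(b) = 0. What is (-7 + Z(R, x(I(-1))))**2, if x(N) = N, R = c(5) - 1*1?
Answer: 12321/256 ≈ 48.129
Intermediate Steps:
I(n) = 10/3 (I(n) = -(-5 - 1*5)/3 = -(-5 - 5)/3 = -1/3*(-10) = 10/3)
R = -1 (R = 0 - 1*1 = 0 - 1 = -1)
Z(F, q) = F**4/16 (Z(F, q) = ((1*(-1/2))*F)**4 = (-F/2)**4 = F**4/16)
(-7 + Z(R, x(I(-1))))**2 = (-7 + (1/16)*(-1)**4)**2 = (-7 + (1/16)*1)**2 = (-7 + 1/16)**2 = (-111/16)**2 = 12321/256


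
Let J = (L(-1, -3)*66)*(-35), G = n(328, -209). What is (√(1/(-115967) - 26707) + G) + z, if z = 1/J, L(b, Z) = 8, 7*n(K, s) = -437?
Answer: -1153681/18480 + 3*I*√39907216934210/115967 ≈ -62.429 + 163.42*I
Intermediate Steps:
n(K, s) = -437/7 (n(K, s) = (⅐)*(-437) = -437/7)
G = -437/7 ≈ -62.429
J = -18480 (J = (8*66)*(-35) = 528*(-35) = -18480)
z = -1/18480 (z = 1/(-18480) = -1/18480 ≈ -5.4113e-5)
(√(1/(-115967) - 26707) + G) + z = (√(1/(-115967) - 26707) - 437/7) - 1/18480 = (√(-1/115967 - 26707) - 437/7) - 1/18480 = (√(-3097130670/115967) - 437/7) - 1/18480 = (3*I*√39907216934210/115967 - 437/7) - 1/18480 = (-437/7 + 3*I*√39907216934210/115967) - 1/18480 = -1153681/18480 + 3*I*√39907216934210/115967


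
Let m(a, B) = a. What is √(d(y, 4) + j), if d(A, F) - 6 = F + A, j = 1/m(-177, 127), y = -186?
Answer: I*√5514081/177 ≈ 13.267*I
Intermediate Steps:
j = -1/177 (j = 1/(-177) = -1/177 ≈ -0.0056497)
d(A, F) = 6 + A + F (d(A, F) = 6 + (F + A) = 6 + (A + F) = 6 + A + F)
√(d(y, 4) + j) = √((6 - 186 + 4) - 1/177) = √(-176 - 1/177) = √(-31153/177) = I*√5514081/177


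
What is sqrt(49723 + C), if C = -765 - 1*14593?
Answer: sqrt(34365) ≈ 185.38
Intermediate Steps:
C = -15358 (C = -765 - 14593 = -15358)
sqrt(49723 + C) = sqrt(49723 - 15358) = sqrt(34365)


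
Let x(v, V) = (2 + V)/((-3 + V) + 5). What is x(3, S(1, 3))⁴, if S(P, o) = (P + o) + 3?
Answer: 1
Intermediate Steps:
S(P, o) = 3 + P + o
x(v, V) = 1 (x(v, V) = (2 + V)/(2 + V) = 1)
x(3, S(1, 3))⁴ = 1⁴ = 1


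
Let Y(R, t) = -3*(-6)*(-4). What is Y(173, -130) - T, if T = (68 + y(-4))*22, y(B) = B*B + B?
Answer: -1832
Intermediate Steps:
Y(R, t) = -72 (Y(R, t) = 18*(-4) = -72)
y(B) = B + B**2 (y(B) = B**2 + B = B + B**2)
T = 1760 (T = (68 - 4*(1 - 4))*22 = (68 - 4*(-3))*22 = (68 + 12)*22 = 80*22 = 1760)
Y(173, -130) - T = -72 - 1*1760 = -72 - 1760 = -1832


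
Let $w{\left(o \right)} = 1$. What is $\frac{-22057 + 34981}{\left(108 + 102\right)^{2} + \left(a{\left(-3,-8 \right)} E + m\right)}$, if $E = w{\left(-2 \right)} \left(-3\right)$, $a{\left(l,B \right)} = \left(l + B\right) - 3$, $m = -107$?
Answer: $\frac{12924}{44035} \approx 0.29349$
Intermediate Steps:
$a{\left(l,B \right)} = -3 + B + l$ ($a{\left(l,B \right)} = \left(B + l\right) - 3 = -3 + B + l$)
$E = -3$ ($E = 1 \left(-3\right) = -3$)
$\frac{-22057 + 34981}{\left(108 + 102\right)^{2} + \left(a{\left(-3,-8 \right)} E + m\right)} = \frac{-22057 + 34981}{\left(108 + 102\right)^{2} - \left(107 - \left(-3 - 8 - 3\right) \left(-3\right)\right)} = \frac{12924}{210^{2} - 65} = \frac{12924}{44100 + \left(42 - 107\right)} = \frac{12924}{44100 - 65} = \frac{12924}{44035}$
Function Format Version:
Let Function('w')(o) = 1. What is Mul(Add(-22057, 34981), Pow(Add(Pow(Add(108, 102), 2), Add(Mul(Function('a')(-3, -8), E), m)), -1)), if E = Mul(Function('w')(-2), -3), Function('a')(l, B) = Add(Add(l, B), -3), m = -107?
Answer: Rational(12924, 44035) ≈ 0.29349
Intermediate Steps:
Function('a')(l, B) = Add(-3, B, l) (Function('a')(l, B) = Add(Add(B, l), -3) = Add(-3, B, l))
E = -3 (E = Mul(1, -3) = -3)
Mul(Add(-22057, 34981), Pow(Add(Pow(Add(108, 102), 2), Add(Mul(Function('a')(-3, -8), E), m)), -1)) = Mul(Add(-22057, 34981), Pow(Add(Pow(Add(108, 102), 2), Add(Mul(Add(-3, -8, -3), -3), -107)), -1)) = Mul(12924, Pow(Add(Pow(210, 2), Add(Mul(-14, -3), -107)), -1)) = Mul(12924, Pow(Add(44100, Add(42, -107)), -1)) = Mul(12924, Pow(Add(44100, -65), -1)) = Mul(12924, Pow(44035, -1)) = Mul(12924, Rational(1, 44035)) = Rational(12924, 44035)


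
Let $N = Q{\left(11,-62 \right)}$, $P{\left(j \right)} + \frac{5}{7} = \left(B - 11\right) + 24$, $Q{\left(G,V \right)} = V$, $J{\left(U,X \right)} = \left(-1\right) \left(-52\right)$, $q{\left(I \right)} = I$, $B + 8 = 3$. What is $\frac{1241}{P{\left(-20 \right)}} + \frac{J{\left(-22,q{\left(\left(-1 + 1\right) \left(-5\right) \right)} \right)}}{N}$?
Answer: $\frac{15763}{93} \approx 169.49$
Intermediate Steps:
$B = -5$ ($B = -8 + 3 = -5$)
$J{\left(U,X \right)} = 52$
$P{\left(j \right)} = \frac{51}{7}$ ($P{\left(j \right)} = - \frac{5}{7} + \left(\left(-5 - 11\right) + 24\right) = - \frac{5}{7} + \left(-16 + 24\right) = - \frac{5}{7} + 8 = \frac{51}{7}$)
$N = -62$
$\frac{1241}{P{\left(-20 \right)}} + \frac{J{\left(-22,q{\left(\left(-1 + 1\right) \left(-5\right) \right)} \right)}}{N} = \frac{1241}{\frac{51}{7}} + \frac{52}{-62} = 1241 \cdot \frac{7}{51} + 52 \left(- \frac{1}{62}\right) = \frac{511}{3} - \frac{26}{31} = \frac{15763}{93}$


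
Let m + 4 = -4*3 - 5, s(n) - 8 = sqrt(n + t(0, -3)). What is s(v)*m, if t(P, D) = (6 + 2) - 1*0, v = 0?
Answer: -168 - 42*sqrt(2) ≈ -227.40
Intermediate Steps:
t(P, D) = 8 (t(P, D) = 8 + 0 = 8)
s(n) = 8 + sqrt(8 + n) (s(n) = 8 + sqrt(n + 8) = 8 + sqrt(8 + n))
m = -21 (m = -4 + (-4*3 - 5) = -4 + (-12 - 5) = -4 - 17 = -21)
s(v)*m = (8 + sqrt(8 + 0))*(-21) = (8 + sqrt(8))*(-21) = (8 + 2*sqrt(2))*(-21) = -168 - 42*sqrt(2)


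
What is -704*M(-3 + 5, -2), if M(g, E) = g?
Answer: -1408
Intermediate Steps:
-704*M(-3 + 5, -2) = -704*(-3 + 5) = -704*2 = -4*352 = -1408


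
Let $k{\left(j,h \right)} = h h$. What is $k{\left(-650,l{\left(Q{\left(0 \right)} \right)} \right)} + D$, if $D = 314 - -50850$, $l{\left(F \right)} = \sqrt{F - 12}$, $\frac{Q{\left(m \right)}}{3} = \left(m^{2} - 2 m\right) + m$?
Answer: $51152$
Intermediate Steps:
$Q{\left(m \right)} = - 3 m + 3 m^{2}$ ($Q{\left(m \right)} = 3 \left(\left(m^{2} - 2 m\right) + m\right) = 3 \left(m^{2} - m\right) = - 3 m + 3 m^{2}$)
$l{\left(F \right)} = \sqrt{-12 + F}$
$k{\left(j,h \right)} = h^{2}$
$D = 51164$ ($D = 314 + 50850 = 51164$)
$k{\left(-650,l{\left(Q{\left(0 \right)} \right)} \right)} + D = \left(\sqrt{-12 + 3 \cdot 0 \left(-1 + 0\right)}\right)^{2} + 51164 = \left(\sqrt{-12 + 3 \cdot 0 \left(-1\right)}\right)^{2} + 51164 = \left(\sqrt{-12 + 0}\right)^{2} + 51164 = \left(\sqrt{-12}\right)^{2} + 51164 = \left(2 i \sqrt{3}\right)^{2} + 51164 = -12 + 51164 = 51152$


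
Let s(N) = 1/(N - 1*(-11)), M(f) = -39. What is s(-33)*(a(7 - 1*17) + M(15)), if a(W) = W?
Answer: 49/22 ≈ 2.2273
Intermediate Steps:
s(N) = 1/(11 + N) (s(N) = 1/(N + 11) = 1/(11 + N))
s(-33)*(a(7 - 1*17) + M(15)) = ((7 - 1*17) - 39)/(11 - 33) = ((7 - 17) - 39)/(-22) = -(-10 - 39)/22 = -1/22*(-49) = 49/22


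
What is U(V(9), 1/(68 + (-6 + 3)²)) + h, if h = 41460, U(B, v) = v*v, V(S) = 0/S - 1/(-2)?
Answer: 245816341/5929 ≈ 41460.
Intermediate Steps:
V(S) = ½ (V(S) = 0 - 1*(-½) = 0 + ½ = ½)
U(B, v) = v²
U(V(9), 1/(68 + (-6 + 3)²)) + h = (1/(68 + (-6 + 3)²))² + 41460 = (1/(68 + (-3)²))² + 41460 = (1/(68 + 9))² + 41460 = (1/77)² + 41460 = 1/5929 + 41460 = 245816341/5929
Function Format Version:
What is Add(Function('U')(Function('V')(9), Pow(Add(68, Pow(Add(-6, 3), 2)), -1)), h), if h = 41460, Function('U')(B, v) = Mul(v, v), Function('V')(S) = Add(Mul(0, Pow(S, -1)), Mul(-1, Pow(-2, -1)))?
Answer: Rational(245816341, 5929) ≈ 41460.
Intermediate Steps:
Function('V')(S) = Rational(1, 2) (Function('V')(S) = Add(0, Mul(-1, Rational(-1, 2))) = Add(0, Rational(1, 2)) = Rational(1, 2))
Function('U')(B, v) = Pow(v, 2)
Add(Function('U')(Function('V')(9), Pow(Add(68, Pow(Add(-6, 3), 2)), -1)), h) = Add(Pow(Pow(Add(68, Pow(Add(-6, 3), 2)), -1), 2), 41460) = Add(Pow(Pow(Add(68, Pow(-3, 2)), -1), 2), 41460) = Add(Pow(Pow(Add(68, 9), -1), 2), 41460) = Add(Pow(Pow(77, -1), 2), 41460) = Add(Pow(Rational(1, 77), 2), 41460) = Add(Rational(1, 5929), 41460) = Rational(245816341, 5929)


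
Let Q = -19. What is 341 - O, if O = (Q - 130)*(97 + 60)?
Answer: 23734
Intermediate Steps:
O = -23393 (O = (-19 - 130)*(97 + 60) = -149*157 = -23393)
341 - O = 341 - 1*(-23393) = 341 + 23393 = 23734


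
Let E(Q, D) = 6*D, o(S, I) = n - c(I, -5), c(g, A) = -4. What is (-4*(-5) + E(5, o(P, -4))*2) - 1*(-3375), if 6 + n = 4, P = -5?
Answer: 3419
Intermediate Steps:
n = -2 (n = -6 + 4 = -2)
o(S, I) = 2 (o(S, I) = -2 - 1*(-4) = -2 + 4 = 2)
(-4*(-5) + E(5, o(P, -4))*2) - 1*(-3375) = (-4*(-5) + (6*2)*2) - 1*(-3375) = (20 + 12*2) + 3375 = (20 + 24) + 3375 = 44 + 3375 = 3419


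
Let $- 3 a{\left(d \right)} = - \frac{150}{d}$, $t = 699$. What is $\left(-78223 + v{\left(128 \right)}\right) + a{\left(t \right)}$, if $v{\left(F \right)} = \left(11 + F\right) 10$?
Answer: $- \frac{53706217}{699} \approx -76833.0$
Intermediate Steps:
$v{\left(F \right)} = 110 + 10 F$
$a{\left(d \right)} = \frac{50}{d}$ ($a{\left(d \right)} = - \frac{\left(-150\right) \frac{1}{d}}{3} = \frac{50}{d}$)
$\left(-78223 + v{\left(128 \right)}\right) + a{\left(t \right)} = \left(-78223 + \left(110 + 10 \cdot 128\right)\right) + \frac{50}{699} = \left(-78223 + \left(110 + 1280\right)\right) + 50 \cdot \frac{1}{699} = \left(-78223 + 1390\right) + \frac{50}{699} = -76833 + \frac{50}{699} = - \frac{53706217}{699}$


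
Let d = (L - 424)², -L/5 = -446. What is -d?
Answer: -3261636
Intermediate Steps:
L = 2230 (L = -5*(-446) = 2230)
d = 3261636 (d = (2230 - 424)² = 1806² = 3261636)
-d = -1*3261636 = -3261636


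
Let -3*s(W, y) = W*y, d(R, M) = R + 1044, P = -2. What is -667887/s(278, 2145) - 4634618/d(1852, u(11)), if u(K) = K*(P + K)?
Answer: -20892927707/13082680 ≈ -1597.0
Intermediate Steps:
u(K) = K*(-2 + K)
d(R, M) = 1044 + R
s(W, y) = -W*y/3
-667887/s(278, 2145) - 4634618/d(1852, u(11)) = -667887/((-⅓*278*2145)) - 4634618/(1044 + 1852) = -667887/(-198770) - 4634618/2896 = -667887*(-1/198770) - 4634618*1/2896 = 60717/18070 - 2317309/1448 = -20892927707/13082680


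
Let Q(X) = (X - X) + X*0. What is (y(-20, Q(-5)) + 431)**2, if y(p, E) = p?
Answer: 168921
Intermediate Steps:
Q(X) = 0 (Q(X) = 0 + 0 = 0)
(y(-20, Q(-5)) + 431)**2 = (-20 + 431)**2 = 411**2 = 168921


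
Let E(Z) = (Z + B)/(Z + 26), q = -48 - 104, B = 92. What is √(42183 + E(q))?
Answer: √18602913/21 ≈ 205.39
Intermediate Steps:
q = -152
E(Z) = (92 + Z)/(26 + Z) (E(Z) = (Z + 92)/(Z + 26) = (92 + Z)/(26 + Z))
√(42183 + E(q)) = √(42183 + (92 - 152)/(26 - 152)) = √(42183 - 60/(-126)) = √(42183 - 1/126*(-60)) = √(42183 + 10/21) = √(885853/21) = √18602913/21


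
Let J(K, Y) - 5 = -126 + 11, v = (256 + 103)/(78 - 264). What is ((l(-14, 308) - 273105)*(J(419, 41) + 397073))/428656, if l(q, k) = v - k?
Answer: -6729207875817/26576672 ≈ -2.5320e+5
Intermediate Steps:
v = -359/186 (v = 359/(-186) = 359*(-1/186) = -359/186 ≈ -1.9301)
l(q, k) = -359/186 - k
J(K, Y) = -110 (J(K, Y) = 5 + (-126 + 11) = 5 - 115 = -110)
((l(-14, 308) - 273105)*(J(419, 41) + 397073))/428656 = (((-359/186 - 1*308) - 273105)*(-110 + 397073))/428656 = (((-359/186 - 308) - 273105)*396963)*(1/428656) = ((-57647/186 - 273105)*396963)*(1/428656) = -50855177/186*396963*(1/428656) = -6729207875817/62*1/428656 = -6729207875817/26576672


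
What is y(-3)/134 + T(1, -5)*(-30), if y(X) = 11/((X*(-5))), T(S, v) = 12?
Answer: -723589/2010 ≈ -359.99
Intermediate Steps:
y(X) = -11/(5*X) (y(X) = 11/((-5*X)) = 11*(-1/(5*X)) = -11/(5*X))
y(-3)/134 + T(1, -5)*(-30) = -11/5/(-3)/134 + 12*(-30) = -11/5*(-⅓)*(1/134) - 360 = (11/15)*(1/134) - 360 = 11/2010 - 360 = -723589/2010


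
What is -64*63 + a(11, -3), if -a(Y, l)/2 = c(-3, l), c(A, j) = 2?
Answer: -4036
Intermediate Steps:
a(Y, l) = -4 (a(Y, l) = -2*2 = -4)
-64*63 + a(11, -3) = -64*63 - 4 = -4032 - 4 = -4036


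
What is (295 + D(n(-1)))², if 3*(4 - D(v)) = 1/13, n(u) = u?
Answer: 135955600/1521 ≈ 89386.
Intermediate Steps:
D(v) = 155/39 (D(v) = 4 - ⅓/13 = 4 - ⅓*1/13 = 4 - 1/39 = 155/39)
(295 + D(n(-1)))² = (295 + 155/39)² = (11660/39)² = 135955600/1521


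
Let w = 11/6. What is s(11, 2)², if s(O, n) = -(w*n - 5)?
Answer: 16/9 ≈ 1.7778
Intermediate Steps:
w = 11/6 (w = 11*(⅙) = 11/6 ≈ 1.8333)
s(O, n) = 5 - 11*n/6 (s(O, n) = -(11*n/6 - 5) = -(-5 + 11*n/6) = 5 - 11*n/6)
s(11, 2)² = (5 - 11/6*2)² = (5 - 11/3)² = (4/3)² = 16/9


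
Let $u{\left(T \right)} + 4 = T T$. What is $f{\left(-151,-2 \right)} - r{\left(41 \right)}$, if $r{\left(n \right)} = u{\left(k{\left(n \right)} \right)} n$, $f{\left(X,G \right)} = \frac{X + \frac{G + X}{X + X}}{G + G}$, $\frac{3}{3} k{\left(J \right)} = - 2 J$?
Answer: $- \frac{332782711}{1208} \approx -2.7548 \cdot 10^{5}$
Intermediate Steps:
$k{\left(J \right)} = - 2 J$
$u{\left(T \right)} = -4 + T^{2}$ ($u{\left(T \right)} = -4 + T T = -4 + T^{2}$)
$f{\left(X,G \right)} = \frac{X + \frac{G + X}{2 X}}{2 G}$
$r{\left(n \right)} = n \left(-4 + 4 n^{2}\right)$ ($r{\left(n \right)} = \left(-4 + \left(- 2 n\right)^{2}\right) n = \left(-4 + 4 n^{2}\right) n = n \left(-4 + 4 n^{2}\right)$)
$f{\left(-151,-2 \right)} - r{\left(41 \right)} = \frac{-2 - 151 \left(1 + 2 \left(-151\right)\right)}{4 \left(-2\right) \left(-151\right)} - 4 \cdot 41 \left(-1 + 41^{2}\right) = \frac{1}{4} \left(- \frac{1}{2}\right) \left(- \frac{1}{151}\right) \left(-2 - 151 \left(1 - 302\right)\right) - 4 \cdot 41 \left(-1 + 1681\right) = \frac{1}{4} \left(- \frac{1}{2}\right) \left(- \frac{1}{151}\right) \left(-2 - -45451\right) - 4 \cdot 41 \cdot 1680 = \frac{1}{4} \left(- \frac{1}{2}\right) \left(- \frac{1}{151}\right) \left(-2 + 45451\right) - 275520 = \frac{1}{4} \left(- \frac{1}{2}\right) \left(- \frac{1}{151}\right) 45449 - 275520 = \frac{45449}{1208} - 275520 = - \frac{332782711}{1208}$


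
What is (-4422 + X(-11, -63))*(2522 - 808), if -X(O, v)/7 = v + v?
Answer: -6067560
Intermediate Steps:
X(O, v) = -14*v (X(O, v) = -7*(v + v) = -14*v)
(-4422 + X(-11, -63))*(2522 - 808) = (-4422 - 14*(-63))*(2522 - 808) = (-4422 + 882)*1714 = -3540*1714 = -6067560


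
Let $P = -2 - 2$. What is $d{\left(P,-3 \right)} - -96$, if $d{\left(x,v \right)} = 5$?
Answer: $101$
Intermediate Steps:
$P = -4$
$d{\left(P,-3 \right)} - -96 = 5 - -96 = 5 + 96 = 101$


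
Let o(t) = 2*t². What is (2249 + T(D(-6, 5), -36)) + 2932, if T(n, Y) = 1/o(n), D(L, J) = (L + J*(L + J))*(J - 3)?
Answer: 5015209/968 ≈ 5181.0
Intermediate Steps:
D(L, J) = (-3 + J)*(L + J*(J + L)) (D(L, J) = (L + J*(J + L))*(-3 + J) = (-3 + J)*(L + J*(J + L)))
T(n, Y) = 1/(2*n²)
(2249 + T(D(-6, 5), -36)) + 2932 = (2249 + 1/(2*(5³ - 3*(-6) - 3*5² - 6*5² - 2*5*(-6))²)) + 2932 = (2249 + 1/(2*(125 + 18 - 3*25 - 6*25 + 60)²)) + 2932 = (2249 + 1/(2*(125 + 18 - 75 - 150 + 60)²)) + 2932 = (2249 + (½)/(-22)²) + 2932 = (2249 + (½)*(1/484)) + 2932 = (2249 + 1/968) + 2932 = 2177033/968 + 2932 = 5015209/968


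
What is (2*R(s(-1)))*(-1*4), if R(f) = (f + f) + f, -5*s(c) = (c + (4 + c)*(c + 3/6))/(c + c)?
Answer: 6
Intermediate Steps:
s(c) = -(c + (½ + c)*(4 + c))/(10*c) (s(c) = -(c + (4 + c)*(c + 3/6))/(5*(c + c)) = -(c + (4 + c)*(c + 3*(⅙)))/(5*(2*c)) = -(c + (4 + c)*(c + ½))*1/(2*c)/5 = -(c + (4 + c)*(½ + c))*1/(2*c)/5 = -(c + (½ + c)*(4 + c))*1/(2*c)/5 = -(c + (½ + c)*(4 + c))/(10*c))
R(f) = 3*f (R(f) = 2*f + f = 3*f)
(2*R(s(-1)))*(-1*4) = (2*(3*((1/20)*(-4 - 1*(-1)*(11 + 2*(-1)))/(-1))))*(-1*4) = (2*(3*((1/20)*(-1)*(-4 - 1*(-1)*(11 - 2)))))*(-4) = (2*(3*((1/20)*(-1)*(-4 - 1*(-1)*9))))*(-4) = (2*(3*((1/20)*(-1)*(-4 + 9))))*(-4) = (2*(3*((1/20)*(-1)*5)))*(-4) = (2*(3*(-¼)))*(-4) = (2*(-¾))*(-4) = -3/2*(-4) = 6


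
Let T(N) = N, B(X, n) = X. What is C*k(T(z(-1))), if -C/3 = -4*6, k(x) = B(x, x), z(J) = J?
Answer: -72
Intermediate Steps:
k(x) = x
C = 72 (C = -(-12)*6 = -3*(-24) = 72)
C*k(T(z(-1))) = 72*(-1) = -72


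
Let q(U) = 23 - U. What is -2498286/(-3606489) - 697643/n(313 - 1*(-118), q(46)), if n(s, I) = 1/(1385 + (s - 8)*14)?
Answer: -6128239156585601/1202163 ≈ -5.0977e+9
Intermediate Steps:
n(s, I) = 1/(1273 + 14*s) (n(s, I) = 1/(1385 + (-8 + s)*14) = 1/(1385 + (-112 + 14*s)) = 1/(1273 + 14*s))
-2498286/(-3606489) - 697643/n(313 - 1*(-118), q(46)) = -2498286/(-3606489) - (888099539 + 9767002*(313 - 1*(-118))) = -2498286*(-1/3606489) - (888099539 + 9767002*(313 + 118)) = 832762/1202163 - 697643/(1/(1273 + 14*431)) = 832762/1202163 - 697643/(1/(1273 + 6034)) = 832762/1202163 - 697643/(1/7307) = 832762/1202163 - 697643/1/7307 = 832762/1202163 - 697643*7307 = 832762/1202163 - 5097677401 = -6128239156585601/1202163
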